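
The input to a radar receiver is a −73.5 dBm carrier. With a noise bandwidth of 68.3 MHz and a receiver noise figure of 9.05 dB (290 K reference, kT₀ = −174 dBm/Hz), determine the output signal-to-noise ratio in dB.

13.1 dB

Noise floor: N = −174 + 10 log₁₀(B) + NF
10 log₁₀(6.83×10⁷) = 78.34 dB
N = −174 + 78.34 + 9.05 = −86.61 dBm
SNR = P_sig − N = −73.5 − (−86.61) = 13.11 dB → 13.1 dB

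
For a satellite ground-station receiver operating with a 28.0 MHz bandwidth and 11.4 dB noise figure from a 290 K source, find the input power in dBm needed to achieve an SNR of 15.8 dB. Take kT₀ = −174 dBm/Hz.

Sensitivity = −174 + 10 log₁₀(B) + NF + SNR_min
= −174 + 74.47 + 11.4 + 15.8
= −72.33 dBm → −72.3 dBm

−72.3 dBm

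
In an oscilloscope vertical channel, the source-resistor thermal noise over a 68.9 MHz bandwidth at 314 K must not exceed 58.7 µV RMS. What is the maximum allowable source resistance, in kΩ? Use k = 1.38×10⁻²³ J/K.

2.89 kΩ

Johnson–Nyquist: V_n = √(4kTRB) ⇒ R = V_n² / (4kTB)
4kTB = 4 × 1.38×10⁻²³ × 314 × 6.89×10⁷ = 1.19×10⁻¹²
R = (5.87×10⁻⁵)² / 1.19×10⁻¹² = 2.89×10³ Ω = 2.89 kΩ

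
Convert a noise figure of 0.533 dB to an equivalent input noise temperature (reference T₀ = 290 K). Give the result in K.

37.9 K

F = 10^(0.533/10) = 1.13058
T_e = (F − 1)·T₀ = (1.13058 − 1) × 290 = 37.9 K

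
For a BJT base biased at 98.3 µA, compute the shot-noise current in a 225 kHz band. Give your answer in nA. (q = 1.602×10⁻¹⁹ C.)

I_n = √(2qI·B)
2qI·B = 2 × 1.602×10⁻¹⁹ × 9.83×10⁻⁵ × 2.25×10⁵ = 7.09×10⁻¹⁸ A²
I_n = √(7.09×10⁻¹⁸) = 2.66×10⁻⁹ A = 2.66 nA

2.66 nA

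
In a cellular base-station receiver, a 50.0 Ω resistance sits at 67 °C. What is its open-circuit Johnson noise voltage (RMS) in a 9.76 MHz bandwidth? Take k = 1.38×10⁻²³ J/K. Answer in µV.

3.03 µV

T = 67 °C + 273.15 = 340.15 K
V_n = √(4kTRB)
4kTRB = 4 × 1.38×10⁻²³ × 340.15 × 5.00×10¹ × 9.76×10⁶ = 9.16×10⁻¹² V²
V_n = √(9.16×10⁻¹²) = 3.03×10⁻⁶ V = 3.03 µV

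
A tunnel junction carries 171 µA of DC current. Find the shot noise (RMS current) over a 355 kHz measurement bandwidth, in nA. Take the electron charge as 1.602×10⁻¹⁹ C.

I_n = √(2qI·B)
2qI·B = 2 × 1.602×10⁻¹⁹ × 1.71×10⁻⁴ × 3.55×10⁵ = 1.94×10⁻¹⁷ A²
I_n = √(1.94×10⁻¹⁷) = 4.41×10⁻⁹ A = 4.41 nA

4.41 nA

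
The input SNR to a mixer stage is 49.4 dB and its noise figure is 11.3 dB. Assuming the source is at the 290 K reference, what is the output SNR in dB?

By definition F = SNR_in/SNR_out, so in dB: SNR_out = SNR_in − NF
SNR_out = 49.4 − 11.3 = 38.1 dB

38.1 dB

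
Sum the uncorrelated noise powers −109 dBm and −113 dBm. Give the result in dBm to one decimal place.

−107.5 dBm

Convert to linear, add, convert back:
P₁ = 1.26×10⁻¹⁴ W, P₂ = 5.01×10⁻¹⁵ W
P_tot = 1.76×10⁻¹⁴ W → 10 log₁₀(P_tot / 10⁻³) = −107.5 dBm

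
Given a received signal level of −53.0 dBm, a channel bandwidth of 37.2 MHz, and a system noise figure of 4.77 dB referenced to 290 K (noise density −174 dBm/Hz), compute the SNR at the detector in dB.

40.5 dB

Noise floor: N = −174 + 10 log₁₀(B) + NF
10 log₁₀(3.72×10⁷) = 75.71 dB
N = −174 + 75.71 + 4.77 = −93.52 dBm
SNR = P_sig − N = −53.0 − (−93.52) = 40.52 dB → 40.5 dB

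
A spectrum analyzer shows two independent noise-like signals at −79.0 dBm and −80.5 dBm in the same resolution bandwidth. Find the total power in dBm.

−76.7 dBm

Convert to linear, add, convert back:
P₁ = 1.26×10⁻¹¹ W, P₂ = 8.91×10⁻¹² W
P_tot = 2.15×10⁻¹¹ W → 10 log₁₀(P_tot / 10⁻³) = −76.7 dBm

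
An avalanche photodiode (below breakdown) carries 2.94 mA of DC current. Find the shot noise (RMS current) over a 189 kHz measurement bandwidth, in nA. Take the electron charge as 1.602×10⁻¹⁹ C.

13.3 nA

I_n = √(2qI·B)
2qI·B = 2 × 1.602×10⁻¹⁹ × 2.94×10⁻³ × 1.89×10⁵ = 1.78×10⁻¹⁶ A²
I_n = √(1.78×10⁻¹⁶) = 1.33×10⁻⁸ A = 13.3 nA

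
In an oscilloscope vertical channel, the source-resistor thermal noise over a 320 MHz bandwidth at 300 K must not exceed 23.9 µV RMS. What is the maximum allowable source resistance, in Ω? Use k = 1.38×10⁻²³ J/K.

Johnson–Nyquist: V_n = √(4kTRB) ⇒ R = V_n² / (4kTB)
4kTB = 4 × 1.38×10⁻²³ × 300 × 3.20×10⁸ = 5.30×10⁻¹²
R = (2.39×10⁻⁵)² / 5.30×10⁻¹² = 1.08×10² Ω = 108 Ω

108 Ω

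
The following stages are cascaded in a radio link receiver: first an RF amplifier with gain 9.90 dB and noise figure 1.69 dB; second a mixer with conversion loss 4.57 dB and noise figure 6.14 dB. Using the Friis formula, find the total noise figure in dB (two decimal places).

2.54 dB

Convert to linear (a loss of L dB is a gain of −L dB): F_i = 10^(NF_i/10), G_i = 10^(G_i,dB/10)
  Stage 1: F_1 = 10^(1.69/10) = 1.476, G_1 = 10^(9.90/10) = 9.772
  Stage 2: F_2 = 10^(6.14/10) = 4.111, G_2 = 10^(−4.57/10) = 0.3491
Friis cascade:
  F = 1.476 + (4.111 − 1)/9.772 = 1.794
NF = 10 log₁₀(1.794) = 2.54 dB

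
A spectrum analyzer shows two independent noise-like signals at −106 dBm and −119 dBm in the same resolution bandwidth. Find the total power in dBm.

−105.8 dBm

Convert to linear, add, convert back:
P₁ = 2.51×10⁻¹⁴ W, P₂ = 1.26×10⁻¹⁵ W
P_tot = 2.64×10⁻¹⁴ W → 10 log₁₀(P_tot / 10⁻³) = −105.8 dBm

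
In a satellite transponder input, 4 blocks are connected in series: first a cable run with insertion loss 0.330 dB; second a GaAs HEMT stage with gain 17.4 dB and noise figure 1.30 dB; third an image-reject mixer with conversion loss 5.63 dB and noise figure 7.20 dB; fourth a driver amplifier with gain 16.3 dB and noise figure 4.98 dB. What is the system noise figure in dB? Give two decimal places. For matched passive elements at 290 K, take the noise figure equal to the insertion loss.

2.29 dB

Convert to linear (a loss of L dB is a gain of −L dB): F_i = 10^(NF_i/10), G_i = 10^(G_i,dB/10)
  Stage 1: F_1 = 10^(0.330/10) = 1.079, G_1 = 10^(−0.330/10) = 0.9268
  Stage 2: F_2 = 10^(1.30/10) = 1.349, G_2 = 10^(17.4/10) = 54.95
  Stage 3: F_3 = 10^(7.20/10) = 5.248, G_3 = 10^(−5.63/10) = 0.2735
  Stage 4: F_4 = 10^(4.98/10) = 3.148, G_4 = 10^(16.3/10) = 42.66
Friis cascade:
  F = 1.079 + (1.349 − 1)/0.9268 + (5.248 − 1)/50.93 + (3.148 − 1)/13.93 = 1.693
NF = 10 log₁₀(1.693) = 2.29 dB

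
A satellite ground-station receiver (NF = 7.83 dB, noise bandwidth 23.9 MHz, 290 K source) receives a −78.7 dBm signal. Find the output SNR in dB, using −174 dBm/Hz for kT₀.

Noise floor: N = −174 + 10 log₁₀(B) + NF
10 log₁₀(2.39×10⁷) = 73.78 dB
N = −174 + 73.78 + 7.83 = −92.39 dBm
SNR = P_sig − N = −78.7 − (−92.39) = 13.69 dB → 13.7 dB

13.7 dB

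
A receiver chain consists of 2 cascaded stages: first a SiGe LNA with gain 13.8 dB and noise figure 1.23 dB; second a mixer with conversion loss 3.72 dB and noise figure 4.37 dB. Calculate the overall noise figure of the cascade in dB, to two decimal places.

Convert to linear (a loss of L dB is a gain of −L dB): F_i = 10^(NF_i/10), G_i = 10^(G_i,dB/10)
  Stage 1: F_1 = 10^(1.23/10) = 1.327, G_1 = 10^(13.8/10) = 23.99
  Stage 2: F_2 = 10^(4.37/10) = 2.735, G_2 = 10^(−3.72/10) = 0.4246
Friis cascade:
  F = 1.327 + (2.735 − 1)/23.99 = 1.400
NF = 10 log₁₀(1.400) = 1.46 dB

1.46 dB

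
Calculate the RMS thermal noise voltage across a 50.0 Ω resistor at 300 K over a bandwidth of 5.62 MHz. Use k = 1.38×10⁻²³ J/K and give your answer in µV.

2.16 µV

V_n = √(4kTRB)
4kTRB = 4 × 1.38×10⁻²³ × 300 × 5.00×10¹ × 5.62×10⁶ = 4.65×10⁻¹² V²
V_n = √(4.65×10⁻¹²) = 2.16×10⁻⁶ V = 2.16 µV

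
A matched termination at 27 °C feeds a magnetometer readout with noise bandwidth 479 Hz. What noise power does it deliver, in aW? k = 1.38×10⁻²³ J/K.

T = 27 °C + 273.15 = 300.15 K
P_n = kTB = 1.38×10⁻²³ × 300.15 × 4.79×10² = 1.98×10⁻¹⁸ W = 1.98 aW

1.98 aW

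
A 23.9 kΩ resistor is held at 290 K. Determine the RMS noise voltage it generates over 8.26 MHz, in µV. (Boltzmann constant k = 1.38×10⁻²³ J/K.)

56.2 µV

V_n = √(4kTRB)
4kTRB = 4 × 1.38×10⁻²³ × 290 × 2.39×10⁴ × 8.26×10⁶ = 3.16×10⁻⁹ V²
V_n = √(3.16×10⁻⁹) = 5.62×10⁻⁵ V = 56.2 µV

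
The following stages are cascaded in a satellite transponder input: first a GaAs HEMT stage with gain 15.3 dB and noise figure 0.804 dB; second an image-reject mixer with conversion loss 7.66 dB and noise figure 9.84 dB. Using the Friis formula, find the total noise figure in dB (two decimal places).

1.64 dB

Convert to linear (a loss of L dB is a gain of −L dB): F_i = 10^(NF_i/10), G_i = 10^(G_i,dB/10)
  Stage 1: F_1 = 10^(0.804/10) = 1.203, G_1 = 10^(15.3/10) = 33.88
  Stage 2: F_2 = 10^(9.84/10) = 9.638, G_2 = 10^(−7.66/10) = 0.1714
Friis cascade:
  F = 1.203 + (9.638 − 1)/33.88 = 1.458
NF = 10 log₁₀(1.458) = 1.64 dB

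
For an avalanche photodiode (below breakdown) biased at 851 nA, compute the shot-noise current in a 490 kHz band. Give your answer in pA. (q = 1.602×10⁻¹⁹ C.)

I_n = √(2qI·B)
2qI·B = 2 × 1.602×10⁻¹⁹ × 8.51×10⁻⁷ × 4.90×10⁵ = 1.34×10⁻¹⁹ A²
I_n = √(1.34×10⁻¹⁹) = 3.66×10⁻¹⁰ A = 366 pA

366 pA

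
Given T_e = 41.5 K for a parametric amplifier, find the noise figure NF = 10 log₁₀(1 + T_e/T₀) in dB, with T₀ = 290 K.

0.581 dB

F = 1 + T_e/T₀ = 1 + 41.5/290 = 1.1431
NF = 10 log₁₀(1.1431) = 0.581 dB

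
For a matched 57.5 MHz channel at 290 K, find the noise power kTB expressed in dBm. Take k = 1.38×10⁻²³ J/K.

−96.4 dBm

P_n = kTB = 1.38×10⁻²³ × 290 × 5.75×10⁷ = 2.30×10⁻¹³ W
In dBm: 10 log₁₀(2.30×10⁻¹³ / 10⁻³) = −96.4 dBm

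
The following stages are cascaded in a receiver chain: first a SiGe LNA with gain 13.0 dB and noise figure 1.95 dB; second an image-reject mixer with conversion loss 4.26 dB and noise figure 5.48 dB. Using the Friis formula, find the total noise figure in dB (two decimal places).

2.29 dB

Convert to linear (a loss of L dB is a gain of −L dB): F_i = 10^(NF_i/10), G_i = 10^(G_i,dB/10)
  Stage 1: F_1 = 10^(1.95/10) = 1.567, G_1 = 10^(13.0/10) = 19.95
  Stage 2: F_2 = 10^(5.48/10) = 3.532, G_2 = 10^(−4.26/10) = 0.3750
Friis cascade:
  F = 1.567 + (3.532 − 1)/19.95 = 1.694
NF = 10 log₁₀(1.694) = 2.29 dB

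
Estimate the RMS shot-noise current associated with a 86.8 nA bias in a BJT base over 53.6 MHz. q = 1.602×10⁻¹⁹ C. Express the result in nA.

I_n = √(2qI·B)
2qI·B = 2 × 1.602×10⁻¹⁹ × 8.68×10⁻⁸ × 5.36×10⁷ = 1.49×10⁻¹⁸ A²
I_n = √(1.49×10⁻¹⁸) = 1.22×10⁻⁹ A = 1.22 nA

1.22 nA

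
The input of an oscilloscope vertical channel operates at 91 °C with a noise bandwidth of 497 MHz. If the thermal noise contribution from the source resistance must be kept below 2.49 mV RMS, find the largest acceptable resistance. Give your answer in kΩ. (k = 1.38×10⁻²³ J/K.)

T = 91 °C + 273.15 = 364.15 K
Johnson–Nyquist: V_n = √(4kTRB) ⇒ R = V_n² / (4kTB)
4kTB = 4 × 1.38×10⁻²³ × 364.15 × 4.97×10⁸ = 9.99×10⁻¹²
R = (2.49×10⁻³)² / 9.99×10⁻¹² = 6.21×10⁵ Ω = 621 kΩ

621 kΩ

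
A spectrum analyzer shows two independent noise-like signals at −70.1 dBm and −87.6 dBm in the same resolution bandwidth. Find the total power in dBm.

−70.0 dBm

Convert to linear, add, convert back:
P₁ = 9.77×10⁻¹¹ W, P₂ = 1.74×10⁻¹² W
P_tot = 9.95×10⁻¹¹ W → 10 log₁₀(P_tot / 10⁻³) = −70.0 dBm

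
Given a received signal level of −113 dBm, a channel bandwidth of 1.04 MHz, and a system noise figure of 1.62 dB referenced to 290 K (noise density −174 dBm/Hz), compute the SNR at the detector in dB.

Noise floor: N = −174 + 10 log₁₀(B) + NF
10 log₁₀(1.04×10⁶) = 60.17 dB
N = −174 + 60.17 + 1.62 = −112.21 dBm
SNR = P_sig − N = −113 − (−112.21) = −0.79 dB → −0.8 dB

−0.8 dB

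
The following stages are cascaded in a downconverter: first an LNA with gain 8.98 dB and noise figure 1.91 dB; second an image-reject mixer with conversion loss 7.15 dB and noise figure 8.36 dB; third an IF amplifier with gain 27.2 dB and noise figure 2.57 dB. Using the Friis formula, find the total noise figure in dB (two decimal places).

4.51 dB

Convert to linear (a loss of L dB is a gain of −L dB): F_i = 10^(NF_i/10), G_i = 10^(G_i,dB/10)
  Stage 1: F_1 = 10^(1.91/10) = 1.552, G_1 = 10^(8.98/10) = 7.907
  Stage 2: F_2 = 10^(8.36/10) = 6.855, G_2 = 10^(−7.15/10) = 0.1928
  Stage 3: F_3 = 10^(2.57/10) = 1.807, G_3 = 10^(27.2/10) = 524.8
Friis cascade:
  F = 1.552 + (6.855 − 1)/7.907 + (1.807 − 1)/1.524 = 2.822
NF = 10 log₁₀(2.822) = 4.51 dB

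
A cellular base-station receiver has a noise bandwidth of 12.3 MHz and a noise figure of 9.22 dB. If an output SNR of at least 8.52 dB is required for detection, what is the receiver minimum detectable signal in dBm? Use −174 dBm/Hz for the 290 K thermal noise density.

Sensitivity = −174 + 10 log₁₀(B) + NF + SNR_min
= −174 + 70.9 + 9.22 + 8.52
= −85.36 dBm → −85.4 dBm

−85.4 dBm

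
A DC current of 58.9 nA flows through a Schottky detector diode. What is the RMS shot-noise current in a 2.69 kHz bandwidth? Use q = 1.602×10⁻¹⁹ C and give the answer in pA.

7.12 pA

I_n = √(2qI·B)
2qI·B = 2 × 1.602×10⁻¹⁹ × 5.89×10⁻⁸ × 2.69×10³ = 5.08×10⁻²³ A²
I_n = √(5.08×10⁻²³) = 7.12×10⁻¹² A = 7.12 pA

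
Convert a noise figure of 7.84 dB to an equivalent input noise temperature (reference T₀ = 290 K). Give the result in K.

1474 K

F = 10^(7.84/10) = 6.08135
T_e = (F − 1)·T₀ = (6.08135 − 1) × 290 = 1474 K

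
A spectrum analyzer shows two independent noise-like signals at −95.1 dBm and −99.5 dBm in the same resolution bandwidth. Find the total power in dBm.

−93.8 dBm

Convert to linear, add, convert back:
P₁ = 3.09×10⁻¹³ W, P₂ = 1.12×10⁻¹³ W
P_tot = 4.21×10⁻¹³ W → 10 log₁₀(P_tot / 10⁻³) = −93.8 dBm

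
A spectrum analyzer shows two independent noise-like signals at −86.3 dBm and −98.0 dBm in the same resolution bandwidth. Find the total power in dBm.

Convert to linear, add, convert back:
P₁ = 2.34×10⁻¹² W, P₂ = 1.58×10⁻¹³ W
P_tot = 2.50×10⁻¹² W → 10 log₁₀(P_tot / 10⁻³) = −86.0 dBm

−86.0 dBm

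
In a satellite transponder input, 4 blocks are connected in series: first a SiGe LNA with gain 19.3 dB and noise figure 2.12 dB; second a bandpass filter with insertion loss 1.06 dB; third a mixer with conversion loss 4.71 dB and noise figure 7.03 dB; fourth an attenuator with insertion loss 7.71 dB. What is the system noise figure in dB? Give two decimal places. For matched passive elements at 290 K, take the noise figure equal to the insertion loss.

Convert to linear (a loss of L dB is a gain of −L dB): F_i = 10^(NF_i/10), G_i = 10^(G_i,dB/10)
  Stage 1: F_1 = 10^(2.12/10) = 1.629, G_1 = 10^(19.3/10) = 85.11
  Stage 2: F_2 = 10^(1.06/10) = 1.276, G_2 = 10^(−1.06/10) = 0.7834
  Stage 3: F_3 = 10^(7.03/10) = 5.047, G_3 = 10^(−4.71/10) = 0.3381
  Stage 4: F_4 = 10^(7.71/10) = 5.902, G_4 = 10^(−7.71/10) = 0.1694
Friis cascade:
  F = 1.629 + (1.276 − 1)/85.11 + (5.047 − 1)/66.68 + (5.902 − 1)/22.54 = 1.911
NF = 10 log₁₀(1.911) = 2.81 dB

2.81 dB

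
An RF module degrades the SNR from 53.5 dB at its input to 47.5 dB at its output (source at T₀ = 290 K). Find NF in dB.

6.0 dB

NF (dB) = SNR_in(dB) − SNR_out(dB) when the source is at T₀
NF = 53.5 − 47.5 = 6.0 dB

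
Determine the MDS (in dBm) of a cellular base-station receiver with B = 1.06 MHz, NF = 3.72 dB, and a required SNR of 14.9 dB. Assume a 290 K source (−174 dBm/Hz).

Sensitivity = −174 + 10 log₁₀(B) + NF + SNR_min
= −174 + 60.25 + 3.72 + 14.9
= −95.13 dBm → −95.1 dBm

−95.1 dBm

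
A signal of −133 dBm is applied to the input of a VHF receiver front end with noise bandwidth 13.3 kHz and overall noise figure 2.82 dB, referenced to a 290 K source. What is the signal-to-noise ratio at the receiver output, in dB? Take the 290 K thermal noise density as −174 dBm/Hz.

−3.1 dB

Noise floor: N = −174 + 10 log₁₀(B) + NF
10 log₁₀(1.33×10⁴) = 41.24 dB
N = −174 + 41.24 + 2.82 = −129.94 dBm
SNR = P_sig − N = −133 − (−129.94) = −3.06 dB → −3.1 dB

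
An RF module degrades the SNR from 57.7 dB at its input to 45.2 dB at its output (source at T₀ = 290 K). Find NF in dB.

NF (dB) = SNR_in(dB) − SNR_out(dB) when the source is at T₀
NF = 57.7 − 45.2 = 12.5 dB

12.5 dB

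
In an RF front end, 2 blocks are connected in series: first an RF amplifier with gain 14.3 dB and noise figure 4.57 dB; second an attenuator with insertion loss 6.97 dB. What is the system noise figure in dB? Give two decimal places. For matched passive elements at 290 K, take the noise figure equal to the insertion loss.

Convert to linear (a loss of L dB is a gain of −L dB): F_i = 10^(NF_i/10), G_i = 10^(G_i,dB/10)
  Stage 1: F_1 = 10^(4.57/10) = 2.864, G_1 = 10^(14.3/10) = 26.92
  Stage 2: F_2 = 10^(6.97/10) = 4.977, G_2 = 10^(−6.97/10) = 0.2009
Friis cascade:
  F = 2.864 + (4.977 − 1)/26.92 = 3.012
NF = 10 log₁₀(3.012) = 4.79 dB

4.79 dB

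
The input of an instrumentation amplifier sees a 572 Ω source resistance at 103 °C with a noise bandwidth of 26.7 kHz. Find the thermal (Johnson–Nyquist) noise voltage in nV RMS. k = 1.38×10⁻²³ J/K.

T = 103 °C + 273.15 = 376.15 K
V_n = √(4kTRB)
4kTRB = 4 × 1.38×10⁻²³ × 376.15 × 5.72×10² × 2.67×10⁴ = 3.17×10⁻¹³ V²
V_n = √(3.17×10⁻¹³) = 5.63×10⁻⁷ V = 563 nV

563 nV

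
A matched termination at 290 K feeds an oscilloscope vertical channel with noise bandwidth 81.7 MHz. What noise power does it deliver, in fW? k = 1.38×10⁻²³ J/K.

P_n = kTB = 1.38×10⁻²³ × 290 × 8.17×10⁷ = 3.27×10⁻¹³ W = 327 fW

327 fW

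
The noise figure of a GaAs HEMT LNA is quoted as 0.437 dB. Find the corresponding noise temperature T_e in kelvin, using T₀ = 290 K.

30.7 K

F = 10^(0.437/10) = 1.10586
T_e = (F − 1)·T₀ = (1.10586 − 1) × 290 = 30.7 K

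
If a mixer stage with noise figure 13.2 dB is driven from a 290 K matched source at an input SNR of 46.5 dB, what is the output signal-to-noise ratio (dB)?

33.3 dB

By definition F = SNR_in/SNR_out, so in dB: SNR_out = SNR_in − NF
SNR_out = 46.5 − 13.2 = 33.3 dB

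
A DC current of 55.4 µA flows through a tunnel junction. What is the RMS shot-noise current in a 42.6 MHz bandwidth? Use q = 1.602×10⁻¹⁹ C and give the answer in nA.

I_n = √(2qI·B)
2qI·B = 2 × 1.602×10⁻¹⁹ × 5.54×10⁻⁵ × 4.26×10⁷ = 7.56×10⁻¹⁶ A²
I_n = √(7.56×10⁻¹⁶) = 2.75×10⁻⁸ A = 27.5 nA

27.5 nA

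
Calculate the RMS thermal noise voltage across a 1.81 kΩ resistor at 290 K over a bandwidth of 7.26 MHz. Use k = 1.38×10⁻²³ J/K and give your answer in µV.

14.5 µV

V_n = √(4kTRB)
4kTRB = 4 × 1.38×10⁻²³ × 290 × 1.81×10³ × 7.26×10⁶ = 2.10×10⁻¹⁰ V²
V_n = √(2.10×10⁻¹⁰) = 1.45×10⁻⁵ V = 14.5 µV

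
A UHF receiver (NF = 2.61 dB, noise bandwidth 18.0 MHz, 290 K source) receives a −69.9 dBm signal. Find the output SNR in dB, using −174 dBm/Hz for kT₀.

Noise floor: N = −174 + 10 log₁₀(B) + NF
10 log₁₀(1.80×10⁷) = 72.55 dB
N = −174 + 72.55 + 2.61 = −98.84 dBm
SNR = P_sig − N = −69.9 − (−98.84) = 28.94 dB → 28.9 dB

28.9 dB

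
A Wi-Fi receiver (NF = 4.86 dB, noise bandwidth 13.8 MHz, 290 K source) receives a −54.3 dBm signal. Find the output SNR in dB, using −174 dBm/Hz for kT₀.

Noise floor: N = −174 + 10 log₁₀(B) + NF
10 log₁₀(1.38×10⁷) = 71.4 dB
N = −174 + 71.4 + 4.86 = −97.74 dBm
SNR = P_sig − N = −54.3 − (−97.74) = 43.44 dB → 43.4 dB

43.4 dB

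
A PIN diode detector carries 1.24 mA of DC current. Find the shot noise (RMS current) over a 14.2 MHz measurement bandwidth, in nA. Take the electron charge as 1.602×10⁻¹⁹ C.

75.1 nA

I_n = √(2qI·B)
2qI·B = 2 × 1.602×10⁻¹⁹ × 1.24×10⁻³ × 1.42×10⁷ = 5.64×10⁻¹⁵ A²
I_n = √(5.64×10⁻¹⁵) = 7.51×10⁻⁸ A = 75.1 nA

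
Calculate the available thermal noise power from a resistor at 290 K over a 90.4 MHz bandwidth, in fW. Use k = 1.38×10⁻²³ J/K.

P_n = kTB = 1.38×10⁻²³ × 290 × 9.04×10⁷ = 3.62×10⁻¹³ W = 362 fW

362 fW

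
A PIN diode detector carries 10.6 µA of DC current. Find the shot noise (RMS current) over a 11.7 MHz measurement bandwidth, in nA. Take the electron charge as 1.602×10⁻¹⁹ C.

I_n = √(2qI·B)
2qI·B = 2 × 1.602×10⁻¹⁹ × 1.06×10⁻⁵ × 1.17×10⁷ = 3.97×10⁻¹⁷ A²
I_n = √(3.97×10⁻¹⁷) = 6.30×10⁻⁹ A = 6.30 nA

6.30 nA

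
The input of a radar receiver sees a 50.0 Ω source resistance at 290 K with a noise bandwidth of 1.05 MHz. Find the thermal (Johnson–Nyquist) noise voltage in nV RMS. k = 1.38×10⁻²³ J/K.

V_n = √(4kTRB)
4kTRB = 4 × 1.38×10⁻²³ × 290 × 5.00×10¹ × 1.05×10⁶ = 8.40×10⁻¹³ V²
V_n = √(8.40×10⁻¹³) = 9.17×10⁻⁷ V = 917 nV

917 nV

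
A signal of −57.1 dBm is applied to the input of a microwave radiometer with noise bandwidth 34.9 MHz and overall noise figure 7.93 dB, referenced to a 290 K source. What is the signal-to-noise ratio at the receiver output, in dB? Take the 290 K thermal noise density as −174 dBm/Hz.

Noise floor: N = −174 + 10 log₁₀(B) + NF
10 log₁₀(3.49×10⁷) = 75.43 dB
N = −174 + 75.43 + 7.93 = −90.64 dBm
SNR = P_sig − N = −57.1 − (−90.64) = 33.54 dB → 33.5 dB

33.5 dB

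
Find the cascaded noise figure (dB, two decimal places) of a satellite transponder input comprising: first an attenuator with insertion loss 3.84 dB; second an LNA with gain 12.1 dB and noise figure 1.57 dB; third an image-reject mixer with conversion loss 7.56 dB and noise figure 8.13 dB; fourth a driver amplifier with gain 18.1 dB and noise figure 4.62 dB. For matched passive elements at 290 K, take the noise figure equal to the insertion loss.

Convert to linear (a loss of L dB is a gain of −L dB): F_i = 10^(NF_i/10), G_i = 10^(G_i,dB/10)
  Stage 1: F_1 = 10^(3.84/10) = 2.421, G_1 = 10^(−3.84/10) = 0.4130
  Stage 2: F_2 = 10^(1.57/10) = 1.435, G_2 = 10^(12.1/10) = 16.22
  Stage 3: F_3 = 10^(8.13/10) = 6.501, G_3 = 10^(−7.56/10) = 0.1754
  Stage 4: F_4 = 10^(4.62/10) = 2.897, G_4 = 10^(18.1/10) = 64.57
Friis cascade:
  F = 2.421 + (1.435 − 1)/0.4130 + (6.501 − 1)/6.699 + (2.897 − 1)/1.175 = 5.911
NF = 10 log₁₀(5.911) = 7.72 dB

7.72 dB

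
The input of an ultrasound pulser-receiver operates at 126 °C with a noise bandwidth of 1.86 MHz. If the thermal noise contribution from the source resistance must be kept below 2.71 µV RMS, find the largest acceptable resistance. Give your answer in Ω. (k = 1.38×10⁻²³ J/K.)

T = 126 °C + 273.15 = 399.15 K
Johnson–Nyquist: V_n = √(4kTRB) ⇒ R = V_n² / (4kTB)
4kTB = 4 × 1.38×10⁻²³ × 399.15 × 1.86×10⁶ = 4.10×10⁻¹⁴
R = (2.71×10⁻⁶)² / 4.10×10⁻¹⁴ = 1.79×10² Ω = 179 Ω

179 Ω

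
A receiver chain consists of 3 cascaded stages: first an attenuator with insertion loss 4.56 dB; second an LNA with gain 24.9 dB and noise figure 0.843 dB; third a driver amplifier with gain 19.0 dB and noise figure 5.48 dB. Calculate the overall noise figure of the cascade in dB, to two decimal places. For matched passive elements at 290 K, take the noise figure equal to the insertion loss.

5.43 dB

Convert to linear (a loss of L dB is a gain of −L dB): F_i = 10^(NF_i/10), G_i = 10^(G_i,dB/10)
  Stage 1: F_1 = 10^(4.56/10) = 2.858, G_1 = 10^(−4.56/10) = 0.3499
  Stage 2: F_2 = 10^(0.843/10) = 1.214, G_2 = 10^(24.9/10) = 309.0
  Stage 3: F_3 = 10^(5.48/10) = 3.532, G_3 = 10^(19.0/10) = 79.43
Friis cascade:
  F = 2.858 + (1.214 − 1)/0.3499 + (3.532 − 1)/108.1 = 3.493
NF = 10 log₁₀(3.493) = 5.43 dB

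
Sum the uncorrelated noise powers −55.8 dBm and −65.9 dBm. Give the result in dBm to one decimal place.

Convert to linear, add, convert back:
P₁ = 2.63×10⁻⁹ W, P₂ = 2.57×10⁻¹⁰ W
P_tot = 2.89×10⁻⁹ W → 10 log₁₀(P_tot / 10⁻³) = −55.4 dBm

−55.4 dBm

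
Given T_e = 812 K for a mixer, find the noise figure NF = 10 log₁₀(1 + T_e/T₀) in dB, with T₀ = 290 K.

5.80 dB

F = 1 + T_e/T₀ = 1 + 812/290 = 3.8
NF = 10 log₁₀(3.8) = 5.80 dB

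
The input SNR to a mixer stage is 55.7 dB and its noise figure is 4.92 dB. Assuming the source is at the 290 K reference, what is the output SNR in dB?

By definition F = SNR_in/SNR_out, so in dB: SNR_out = SNR_in − NF
SNR_out = 55.7 − 4.92 = 50.78 dB

50.78 dB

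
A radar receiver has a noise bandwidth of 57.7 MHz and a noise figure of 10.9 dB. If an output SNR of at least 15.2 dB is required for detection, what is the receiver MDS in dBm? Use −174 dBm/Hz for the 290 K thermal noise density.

Sensitivity = −174 + 10 log₁₀(B) + NF + SNR_min
= −174 + 77.61 + 10.9 + 15.2
= −70.29 dBm → −70.3 dBm

−70.3 dBm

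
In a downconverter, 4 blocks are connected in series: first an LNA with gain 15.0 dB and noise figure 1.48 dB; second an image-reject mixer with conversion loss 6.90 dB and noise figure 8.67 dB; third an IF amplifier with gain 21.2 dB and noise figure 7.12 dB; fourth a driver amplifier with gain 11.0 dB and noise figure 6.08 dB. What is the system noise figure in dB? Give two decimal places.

3.53 dB

Convert to linear (a loss of L dB is a gain of −L dB): F_i = 10^(NF_i/10), G_i = 10^(G_i,dB/10)
  Stage 1: F_1 = 10^(1.48/10) = 1.406, G_1 = 10^(15.0/10) = 31.62
  Stage 2: F_2 = 10^(8.67/10) = 7.362, G_2 = 10^(−6.90/10) = 0.2042
  Stage 3: F_3 = 10^(7.12/10) = 5.152, G_3 = 10^(21.2/10) = 131.8
  Stage 4: F_4 = 10^(6.08/10) = 4.055, G_4 = 10^(11.0/10) = 12.59
Friis cascade:
  F = 1.406 + (7.362 − 1)/31.62 + (5.152 − 1)/6.457 + (4.055 − 1)/851.1 = 2.254
NF = 10 log₁₀(2.254) = 3.53 dB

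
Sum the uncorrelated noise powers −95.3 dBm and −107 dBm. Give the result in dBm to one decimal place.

−95.0 dBm

Convert to linear, add, convert back:
P₁ = 2.95×10⁻¹³ W, P₂ = 2.00×10⁻¹⁴ W
P_tot = 3.15×10⁻¹³ W → 10 log₁₀(P_tot / 10⁻³) = −95.0 dBm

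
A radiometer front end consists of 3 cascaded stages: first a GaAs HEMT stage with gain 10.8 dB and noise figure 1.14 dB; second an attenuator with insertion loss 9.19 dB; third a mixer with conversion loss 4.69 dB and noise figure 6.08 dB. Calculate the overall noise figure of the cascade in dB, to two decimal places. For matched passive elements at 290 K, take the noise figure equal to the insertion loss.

Convert to linear (a loss of L dB is a gain of −L dB): F_i = 10^(NF_i/10), G_i = 10^(G_i,dB/10)
  Stage 1: F_1 = 10^(1.14/10) = 1.300, G_1 = 10^(10.8/10) = 12.02
  Stage 2: F_2 = 10^(9.19/10) = 8.299, G_2 = 10^(−9.19/10) = 0.1205
  Stage 3: F_3 = 10^(6.08/10) = 4.055, G_3 = 10^(−4.69/10) = 0.3396
Friis cascade:
  F = 1.300 + (8.299 − 1)/12.02 + (4.055 − 1)/1.449 = 4.016
NF = 10 log₁₀(4.016) = 6.04 dB

6.04 dB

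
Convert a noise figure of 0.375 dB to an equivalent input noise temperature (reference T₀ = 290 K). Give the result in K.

F = 10^(0.375/10) = 1.09018
T_e = (F − 1)·T₀ = (1.09018 − 1) × 290 = 26.2 K

26.2 K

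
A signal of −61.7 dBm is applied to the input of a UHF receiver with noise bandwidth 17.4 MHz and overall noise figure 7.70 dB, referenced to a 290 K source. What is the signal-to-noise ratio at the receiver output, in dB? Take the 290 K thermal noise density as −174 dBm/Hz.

Noise floor: N = −174 + 10 log₁₀(B) + NF
10 log₁₀(1.74×10⁷) = 72.41 dB
N = −174 + 72.41 + 7.70 = −93.89 dBm
SNR = P_sig − N = −61.7 − (−93.89) = 32.19 dB → 32.2 dB

32.2 dB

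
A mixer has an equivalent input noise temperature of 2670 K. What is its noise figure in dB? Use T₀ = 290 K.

10.09 dB

F = 1 + T_e/T₀ = 1 + 2670/290 = 10.2069
NF = 10 log₁₀(10.2069) = 10.09 dB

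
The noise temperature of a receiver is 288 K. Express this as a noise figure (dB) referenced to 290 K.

F = 1 + T_e/T₀ = 1 + 288/290 = 1.9931
NF = 10 log₁₀(1.9931) = 3.00 dB

3.00 dB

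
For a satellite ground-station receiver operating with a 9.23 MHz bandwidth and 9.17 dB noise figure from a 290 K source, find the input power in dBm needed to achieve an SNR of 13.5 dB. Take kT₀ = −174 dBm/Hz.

−81.7 dBm

Sensitivity = −174 + 10 log₁₀(B) + NF + SNR_min
= −174 + 69.65 + 9.17 + 13.5
= −81.68 dBm → −81.7 dBm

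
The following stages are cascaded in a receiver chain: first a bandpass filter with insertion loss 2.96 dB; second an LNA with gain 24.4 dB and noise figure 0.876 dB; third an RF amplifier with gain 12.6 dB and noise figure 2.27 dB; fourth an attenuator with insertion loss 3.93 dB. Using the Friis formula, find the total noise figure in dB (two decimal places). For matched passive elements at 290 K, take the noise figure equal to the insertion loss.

3.85 dB

Convert to linear (a loss of L dB is a gain of −L dB): F_i = 10^(NF_i/10), G_i = 10^(G_i,dB/10)
  Stage 1: F_1 = 10^(2.96/10) = 1.977, G_1 = 10^(−2.96/10) = 0.5058
  Stage 2: F_2 = 10^(0.876/10) = 1.223, G_2 = 10^(24.4/10) = 275.4
  Stage 3: F_3 = 10^(2.27/10) = 1.687, G_3 = 10^(12.6/10) = 18.20
  Stage 4: F_4 = 10^(3.93/10) = 2.472, G_4 = 10^(−3.93/10) = 0.4046
Friis cascade:
  F = 1.977 + (1.223 − 1)/0.5058 + (1.687 − 1)/139.3 + (2.472 − 1)/2535 = 2.424
NF = 10 log₁₀(2.424) = 3.85 dB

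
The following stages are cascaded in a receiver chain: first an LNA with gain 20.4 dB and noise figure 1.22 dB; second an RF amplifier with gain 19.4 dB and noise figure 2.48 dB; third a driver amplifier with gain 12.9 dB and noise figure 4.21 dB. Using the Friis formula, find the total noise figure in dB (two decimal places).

Convert to linear (a loss of L dB is a gain of −L dB): F_i = 10^(NF_i/10), G_i = 10^(G_i,dB/10)
  Stage 1: F_1 = 10^(1.22/10) = 1.324, G_1 = 10^(20.4/10) = 109.6
  Stage 2: F_2 = 10^(2.48/10) = 1.770, G_2 = 10^(19.4/10) = 87.10
  Stage 3: F_3 = 10^(4.21/10) = 2.636, G_3 = 10^(12.9/10) = 19.50
Friis cascade:
  F = 1.324 + (1.770 − 1)/109.6 + (2.636 − 1)/9550 = 1.332
NF = 10 log₁₀(1.332) = 1.24 dB

1.24 dB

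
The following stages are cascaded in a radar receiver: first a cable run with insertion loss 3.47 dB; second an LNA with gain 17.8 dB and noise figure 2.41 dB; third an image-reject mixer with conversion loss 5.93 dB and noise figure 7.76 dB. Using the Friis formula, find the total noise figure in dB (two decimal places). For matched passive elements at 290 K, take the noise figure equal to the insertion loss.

Convert to linear (a loss of L dB is a gain of −L dB): F_i = 10^(NF_i/10), G_i = 10^(G_i,dB/10)
  Stage 1: F_1 = 10^(3.47/10) = 2.223, G_1 = 10^(−3.47/10) = 0.4498
  Stage 2: F_2 = 10^(2.41/10) = 1.742, G_2 = 10^(17.8/10) = 60.26
  Stage 3: F_3 = 10^(7.76/10) = 5.970, G_3 = 10^(−5.93/10) = 0.2553
Friis cascade:
  F = 2.223 + (1.742 − 1)/0.4498 + (5.970 − 1)/27.10 = 4.056
NF = 10 log₁₀(4.056) = 6.08 dB

6.08 dB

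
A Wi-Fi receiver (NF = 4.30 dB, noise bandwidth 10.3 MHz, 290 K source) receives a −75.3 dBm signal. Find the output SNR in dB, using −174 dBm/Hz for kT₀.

24.3 dB

Noise floor: N = −174 + 10 log₁₀(B) + NF
10 log₁₀(1.03×10⁷) = 70.13 dB
N = −174 + 70.13 + 4.30 = −99.57 dBm
SNR = P_sig − N = −75.3 − (−99.57) = 24.27 dB → 24.3 dB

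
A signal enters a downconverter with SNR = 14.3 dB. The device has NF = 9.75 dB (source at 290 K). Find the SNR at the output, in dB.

4.55 dB

By definition F = SNR_in/SNR_out, so in dB: SNR_out = SNR_in − NF
SNR_out = 14.3 − 9.75 = 4.55 dB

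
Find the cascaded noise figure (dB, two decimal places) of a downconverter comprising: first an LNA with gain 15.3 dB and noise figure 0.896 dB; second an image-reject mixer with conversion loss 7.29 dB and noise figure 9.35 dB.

Convert to linear (a loss of L dB is a gain of −L dB): F_i = 10^(NF_i/10), G_i = 10^(G_i,dB/10)
  Stage 1: F_1 = 10^(0.896/10) = 1.229, G_1 = 10^(15.3/10) = 33.88
  Stage 2: F_2 = 10^(9.35/10) = 8.610, G_2 = 10^(−7.29/10) = 0.1866
Friis cascade:
  F = 1.229 + (8.610 − 1)/33.88 = 1.454
NF = 10 log₁₀(1.454) = 1.62 dB

1.62 dB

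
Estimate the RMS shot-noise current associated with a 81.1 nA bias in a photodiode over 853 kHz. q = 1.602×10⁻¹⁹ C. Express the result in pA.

I_n = √(2qI·B)
2qI·B = 2 × 1.602×10⁻¹⁹ × 8.11×10⁻⁸ × 8.53×10⁵ = 2.22×10⁻²⁰ A²
I_n = √(2.22×10⁻²⁰) = 1.49×10⁻¹⁰ A = 149 pA

149 pA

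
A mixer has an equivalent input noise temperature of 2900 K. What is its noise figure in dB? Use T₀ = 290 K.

10.41 dB

F = 1 + T_e/T₀ = 1 + 2900/290 = 11
NF = 10 log₁₀(11) = 10.41 dB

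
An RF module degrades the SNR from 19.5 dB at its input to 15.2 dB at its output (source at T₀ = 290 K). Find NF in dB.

NF (dB) = SNR_in(dB) − SNR_out(dB) when the source is at T₀
NF = 19.5 − 15.2 = 4.3 dB

4.3 dB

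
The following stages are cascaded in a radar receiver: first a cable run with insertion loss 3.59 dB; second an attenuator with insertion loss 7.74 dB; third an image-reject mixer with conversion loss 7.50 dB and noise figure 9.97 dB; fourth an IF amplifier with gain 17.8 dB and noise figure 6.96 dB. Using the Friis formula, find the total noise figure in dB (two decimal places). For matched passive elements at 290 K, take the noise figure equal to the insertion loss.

26.41 dB

Convert to linear (a loss of L dB is a gain of −L dB): F_i = 10^(NF_i/10), G_i = 10^(G_i,dB/10)
  Stage 1: F_1 = 10^(3.59/10) = 2.286, G_1 = 10^(−3.59/10) = 0.4375
  Stage 2: F_2 = 10^(7.74/10) = 5.943, G_2 = 10^(−7.74/10) = 0.1683
  Stage 3: F_3 = 10^(9.97/10) = 9.931, G_3 = 10^(−7.50/10) = 0.1778
  Stage 4: F_4 = 10^(6.96/10) = 4.966, G_4 = 10^(17.8/10) = 60.26
Friis cascade:
  F = 2.286 + (5.943 − 1)/0.4375 + (9.931 − 1)/0.07362 + (4.966 − 1)/0.01309 = 437.8
NF = 10 log₁₀(437.8) = 26.41 dB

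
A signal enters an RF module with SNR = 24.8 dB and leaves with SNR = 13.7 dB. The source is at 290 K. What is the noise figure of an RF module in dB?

NF (dB) = SNR_in(dB) − SNR_out(dB) when the source is at T₀
NF = 24.8 − 13.7 = 11.1 dB

11.1 dB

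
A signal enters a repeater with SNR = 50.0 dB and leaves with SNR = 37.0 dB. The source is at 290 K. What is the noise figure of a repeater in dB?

13.0 dB

NF (dB) = SNR_in(dB) − SNR_out(dB) when the source is at T₀
NF = 50.0 − 37.0 = 13.0 dB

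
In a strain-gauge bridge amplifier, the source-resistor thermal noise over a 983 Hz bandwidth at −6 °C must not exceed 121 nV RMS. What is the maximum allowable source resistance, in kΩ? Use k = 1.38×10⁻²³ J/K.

1.01 kΩ

T = −6 °C + 273.15 = 267.15 K
Johnson–Nyquist: V_n = √(4kTRB) ⇒ R = V_n² / (4kTB)
4kTB = 4 × 1.38×10⁻²³ × 267.15 × 9.83×10² = 1.45×10⁻¹⁷
R = (1.21×10⁻⁷)² / 1.45×10⁻¹⁷ = 1.01×10³ Ω = 1.01 kΩ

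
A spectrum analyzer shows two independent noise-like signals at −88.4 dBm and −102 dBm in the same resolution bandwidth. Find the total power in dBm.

−88.2 dBm

Convert to linear, add, convert back:
P₁ = 1.45×10⁻¹² W, P₂ = 6.31×10⁻¹⁴ W
P_tot = 1.51×10⁻¹² W → 10 log₁₀(P_tot / 10⁻³) = −88.2 dBm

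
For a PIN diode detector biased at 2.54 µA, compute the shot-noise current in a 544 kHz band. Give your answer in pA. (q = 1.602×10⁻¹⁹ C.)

665 pA

I_n = √(2qI·B)
2qI·B = 2 × 1.602×10⁻¹⁹ × 2.54×10⁻⁶ × 5.44×10⁵ = 4.43×10⁻¹⁹ A²
I_n = √(4.43×10⁻¹⁹) = 6.65×10⁻¹⁰ A = 665 pA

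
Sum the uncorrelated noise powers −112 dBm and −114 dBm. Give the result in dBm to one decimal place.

−109.9 dBm

Convert to linear, add, convert back:
P₁ = 6.31×10⁻¹⁵ W, P₂ = 3.98×10⁻¹⁵ W
P_tot = 1.03×10⁻¹⁴ W → 10 log₁₀(P_tot / 10⁻³) = −109.9 dBm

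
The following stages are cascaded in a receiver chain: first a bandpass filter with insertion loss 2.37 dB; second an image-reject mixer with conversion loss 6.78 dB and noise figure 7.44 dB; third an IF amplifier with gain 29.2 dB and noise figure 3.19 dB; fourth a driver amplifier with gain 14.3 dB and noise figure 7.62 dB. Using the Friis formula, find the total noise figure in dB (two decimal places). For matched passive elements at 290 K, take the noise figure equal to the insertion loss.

12.68 dB

Convert to linear (a loss of L dB is a gain of −L dB): F_i = 10^(NF_i/10), G_i = 10^(G_i,dB/10)
  Stage 1: F_1 = 10^(2.37/10) = 1.726, G_1 = 10^(−2.37/10) = 0.5794
  Stage 2: F_2 = 10^(7.44/10) = 5.546, G_2 = 10^(−6.78/10) = 0.2099
  Stage 3: F_3 = 10^(3.19/10) = 2.084, G_3 = 10^(29.2/10) = 831.8
  Stage 4: F_4 = 10^(7.62/10) = 5.781, G_4 = 10^(14.3/10) = 26.92
Friis cascade:
  F = 1.726 + (5.546 − 1)/0.5794 + (2.084 − 1)/0.1216 + (5.781 − 1)/101.2 = 18.54
NF = 10 log₁₀(18.54) = 12.68 dB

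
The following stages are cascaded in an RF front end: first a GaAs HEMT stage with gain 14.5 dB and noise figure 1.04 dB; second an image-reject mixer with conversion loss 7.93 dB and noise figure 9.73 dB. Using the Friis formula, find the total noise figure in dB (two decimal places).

Convert to linear (a loss of L dB is a gain of −L dB): F_i = 10^(NF_i/10), G_i = 10^(G_i,dB/10)
  Stage 1: F_1 = 10^(1.04/10) = 1.271, G_1 = 10^(14.5/10) = 28.18
  Stage 2: F_2 = 10^(9.73/10) = 9.397, G_2 = 10^(−7.93/10) = 0.1611
Friis cascade:
  F = 1.271 + (9.397 − 1)/28.18 = 1.569
NF = 10 log₁₀(1.569) = 1.95 dB

1.95 dB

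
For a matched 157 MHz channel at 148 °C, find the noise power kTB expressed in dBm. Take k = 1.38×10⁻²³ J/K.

−90.4 dBm

T = 148 °C + 273.15 = 421.15 K
P_n = kTB = 1.38×10⁻²³ × 421.15 × 1.57×10⁸ = 9.12×10⁻¹³ W
In dBm: 10 log₁₀(9.12×10⁻¹³ / 10⁻³) = −90.4 dBm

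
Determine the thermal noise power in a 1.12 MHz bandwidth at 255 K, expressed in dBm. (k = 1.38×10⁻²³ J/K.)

−114.0 dBm

P_n = kTB = 1.38×10⁻²³ × 255 × 1.12×10⁶ = 3.94×10⁻¹⁵ W
In dBm: 10 log₁₀(3.94×10⁻¹⁵ / 10⁻³) = −114.0 dBm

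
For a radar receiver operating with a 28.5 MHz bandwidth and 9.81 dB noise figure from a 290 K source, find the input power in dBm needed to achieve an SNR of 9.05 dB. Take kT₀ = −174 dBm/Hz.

Sensitivity = −174 + 10 log₁₀(B) + NF + SNR_min
= −174 + 74.55 + 9.81 + 9.05
= −80.59 dBm → −80.6 dBm

−80.6 dBm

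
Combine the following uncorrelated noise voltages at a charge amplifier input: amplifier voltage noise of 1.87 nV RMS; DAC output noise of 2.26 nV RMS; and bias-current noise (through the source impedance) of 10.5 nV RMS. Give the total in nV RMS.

10.9 nV

Uncorrelated sources add in power (mean-square): V_tot = √(ΣV_i²)
V_tot = √[(1.87×10⁻⁹)² + (2.26×10⁻⁹)² + (1.05×10⁻⁸)²] = 1.09×10⁻⁸ V = 10.9 nV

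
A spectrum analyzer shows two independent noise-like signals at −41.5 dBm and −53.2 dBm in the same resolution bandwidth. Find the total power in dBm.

Convert to linear, add, convert back:
P₁ = 7.08×10⁻⁸ W, P₂ = 4.79×10⁻⁹ W
P_tot = 7.56×10⁻⁸ W → 10 log₁₀(P_tot / 10⁻³) = −41.2 dBm

−41.2 dBm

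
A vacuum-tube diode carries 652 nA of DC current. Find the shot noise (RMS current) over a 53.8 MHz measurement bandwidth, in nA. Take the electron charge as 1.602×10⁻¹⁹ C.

I_n = √(2qI·B)
2qI·B = 2 × 1.602×10⁻¹⁹ × 6.52×10⁻⁷ × 5.38×10⁷ = 1.12×10⁻¹⁷ A²
I_n = √(1.12×10⁻¹⁷) = 3.35×10⁻⁹ A = 3.35 nA

3.35 nA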